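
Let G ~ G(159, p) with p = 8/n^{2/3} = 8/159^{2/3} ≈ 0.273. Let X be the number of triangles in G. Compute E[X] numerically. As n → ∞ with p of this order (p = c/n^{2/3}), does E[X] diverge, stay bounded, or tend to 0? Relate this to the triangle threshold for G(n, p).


Number of potential triangles: C(159, 3) = 657359.
Each occurs with probability p³ ≈ (0.273)³ ≈ 2.02524e-02.
By linearity: E[X] = C(159, 3)·p³ ≈ 657359 · 2.02524e-02 ≈ 13313.073.
Since α = 2/3 < 1, p = c/n^{2/3} ≫ 1/n is above the triangle threshold p ~ 1/n. Asymptotically E[X] ~ (c³/6)·n^{3(1−α)} = (8³/6)·n^{1} → ∞; triangles are abundant w.h.p.

E[X] ≈ 13313.073; in regime p = Θ(1/n^{2/3}) E[X] diverges (above the triangle threshold p ~ 1/n).


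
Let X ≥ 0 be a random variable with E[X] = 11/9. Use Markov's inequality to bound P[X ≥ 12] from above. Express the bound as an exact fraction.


μ = E[X] = 11/9, a = 12.
Markov: P[X ≥ 12] ≤ μ/a = (11/9)/12 = 11/108.
Numerically: ≈ 0.10185.
(Since a = 12 > μ = 1.22222, the bound 11/108 is < 1 and informative.)

P[X ≥ 12] ≤ 11/108 ≈ 0.10185.


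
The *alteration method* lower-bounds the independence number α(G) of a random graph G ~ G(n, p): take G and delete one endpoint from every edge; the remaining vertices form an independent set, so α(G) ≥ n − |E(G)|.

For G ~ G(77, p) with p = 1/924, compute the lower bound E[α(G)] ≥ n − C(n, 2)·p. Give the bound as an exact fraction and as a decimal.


E[|E(G)|] = C(77, 2)·p = 2926 · (1/924) = 19/6.
E[α(G)] ≥ n − E[|E(G)|] = 77 − 19/6 = 443/6.
Numerically: ≈ 73.8333.
(This is only a lower bound; the true E[α(G)] may be larger.)

E[α(G)] ≥ 443/6 ≈ 73.8333.


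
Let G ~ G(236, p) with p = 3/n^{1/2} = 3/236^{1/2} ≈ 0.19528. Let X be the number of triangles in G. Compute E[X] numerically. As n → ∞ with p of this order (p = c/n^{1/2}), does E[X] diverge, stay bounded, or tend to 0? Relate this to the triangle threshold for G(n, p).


Number of potential triangles: C(236, 3) = 2162940.
Each occurs with probability p³ ≈ (0.19528)³ ≈ 7.4472470e-03.
By linearity: E[X] = C(236, 3)·p³ ≈ 2162940 · 7.4472470e-03 ≈ 16107.94848.
Since α = 1/2 < 1, p = c/n^{1/2} ≫ 1/n is above the triangle threshold p ~ 1/n. Asymptotically E[X] ~ (c³/6)·n^{3(1−α)} = (3³/6)·n^{1.5} → ∞; triangles are abundant w.h.p.

E[X] ≈ 16107.94848; in regime p = Θ(1/n^{1/2}) E[X] diverges (above the triangle threshold p ~ 1/n).


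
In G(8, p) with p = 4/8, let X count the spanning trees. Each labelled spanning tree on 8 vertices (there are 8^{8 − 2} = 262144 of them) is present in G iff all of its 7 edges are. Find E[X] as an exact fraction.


K_8 has 8^{8 − 2} = 262144 labelled spanning trees.
For each such spanning tree H, let X_H = 1 if all 7 edges of H are present in G. Then P[X_H = 1] = p^{7} = (1/2)^{7} = 1/128.
By linearity of expectation: E[X] = Σ_H E[X_H] = 262144 · p^{7} = 262144 · 1/128 = 2048.
Numerically: E[X] ≈ 2048.

E[X] = 262144 · (1/2)^{7} = 2048 ≈ 2048.


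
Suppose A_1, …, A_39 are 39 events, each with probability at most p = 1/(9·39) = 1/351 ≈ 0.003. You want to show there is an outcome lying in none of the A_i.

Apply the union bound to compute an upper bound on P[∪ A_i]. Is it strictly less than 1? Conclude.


Union bound: P[∪_{i=1}^{39} A_i] ≤ Σ_i P[A_i] ≤ 39·p = 39·(1/351) = 1/9.
Numerically: 1/9 ≈ 0.111.
Is 1/9 < 1? YES.
Since P[∪ A_i] ≤ 1/9 < 1, the complement has P[∩ A_i^c] ≥ 1 − 1/9 = 8/9 > 0, so some outcome avoids every A_i.

39·p = 1/9 ≈ 0.111; existence CERTIFIED by the union bound.


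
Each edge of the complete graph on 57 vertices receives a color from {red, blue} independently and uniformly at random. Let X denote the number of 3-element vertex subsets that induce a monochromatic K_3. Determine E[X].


Let X = Σ_S X_S over the C(57, 3) = 29260 subsets S of size 3, where X_S = 1 if the K_3 on S is monochromatic.
For a fixed S, the K_3 on S has C(3, 2) = 3 edges. P[all 3 edges red] = (1/2)^3, and likewise for blue, so P[monochromatic] = 2·(1/2)^3 = 2^{1 − 3} = 1/4.
By linearity of expectation: E[X] = C(57, 3) · 2^{1 − 3} = 29260 · 1/4 = 7315.
Numerically: E[X] ≈ 7315.000000.

E[X] = C(57,3)·2^(1−C(3,2)) = 7315 ≈ 7315.000000.


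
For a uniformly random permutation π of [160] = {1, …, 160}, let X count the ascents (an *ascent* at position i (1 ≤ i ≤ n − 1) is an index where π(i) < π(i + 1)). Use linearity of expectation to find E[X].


Write X = Σ X_I over i = 1, …, 159, with X_I the indicator of one ascent.
There are 159 indicators.
For each fixed i, the pair (π(i), π(i+1)) is a uniformly random ordered pair of distinct values from {1, …, 160}; by symmetry P[π(i) < π(i+1)] = 1/2.
By linearity: E[X] = 159 · (1/2) = (160 − 1) · (1/2) = 159/2 ≈ 79.500.

E[X] = 159/2 = 79.500.


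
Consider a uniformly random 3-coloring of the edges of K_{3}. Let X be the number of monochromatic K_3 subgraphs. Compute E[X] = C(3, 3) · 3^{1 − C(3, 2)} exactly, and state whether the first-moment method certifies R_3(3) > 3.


E[X] = C(3, 3) · 3^{1 − 3} = 1 · 3^{−2} = 1/9.
As a reduced fraction: E[X] = 1/9 ≈ 0.111.
Is E[X] < 1? YES.
Since E[X] < 1, there exists a 3-coloring of K_{3} with no monochromatic K_3; hence R_3(3) > 3.

E[X] = 1/9 ≈ 0.111; E[X] < 1, so R_3(3) > 3.


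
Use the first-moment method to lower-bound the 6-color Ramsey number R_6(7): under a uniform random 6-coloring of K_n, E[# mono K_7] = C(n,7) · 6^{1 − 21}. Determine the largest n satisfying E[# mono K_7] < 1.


We need C(n, 7) · 6^{1 − 21} < 1, i.e. C(n, 7) < 6^{21 − 1} = 3656158440062976.
Check values of n near the boundary:
  n = 564: C(564, 7) = 3469685994423792; 3469685994423792 < 3656158440062976? YES
  n = 565: C(565, 7) = 3513212521235560; 3513212521235560 < 3656158440062976? YES
  n = 566: C(566, 7) = 3557206237959440; 3557206237959440 < 3656158440062976? YES
  n = 567: C(567, 7) = 3601671315933933; 3601671315933933 < 3656158440062976? YES
  n = 568: C(568, 7) = 3646611956239704; 3646611956239704 < 3656158440062976? YES
  n = 569: C(569, 7) = 3692032389858348; 3692032389858348 < 3656158440062976? NO
  n = 570: C(570, 7) = 3737936877831720; 3737936877831720 < 3656158440062976? NO
The largest n with C(n, 7) < 3656158440062976 is n = 568 (where E[X] = 16882462760369/16926659444736 ≈ 0.9974). Hence R_6(7) > 568, i.e. R_6(7) ≥ 569.

Largest n = 568; hence R_6(7) > 568.


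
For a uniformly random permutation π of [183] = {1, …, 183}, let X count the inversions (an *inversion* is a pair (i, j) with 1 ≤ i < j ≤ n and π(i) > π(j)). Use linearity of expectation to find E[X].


Write X = Σ X_I over the C(183, 2) = 16653 pairs i < j, with X_I the indicator of one inversion.
There are 16653 indicators.
For each fixed pair i < j, the values π(i) and π(j) are two distinct elements of {1, …, 183} in uniformly random order; by symmetry P[π(i) > π(j)] = 1/2.
By linearity: E[X] = 16653 · (1/2) = C(183, 2) · (1/2) = 16653/2 = 16653/2 ≈ 8326.500.

E[X] = 16653/2 = 8326.500.


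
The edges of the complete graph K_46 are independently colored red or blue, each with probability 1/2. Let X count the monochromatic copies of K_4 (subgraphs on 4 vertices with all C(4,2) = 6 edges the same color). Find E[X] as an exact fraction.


Let X = Σ_S X_S over the C(46, 4) = 163185 subsets S of size 4, where X_S = 1 if the K_4 on S is monochromatic.
For a fixed S, the K_4 on S has C(4, 2) = 6 edges. P[all 6 edges red] = (1/2)^6, and likewise for blue, so P[monochromatic] = 2·(1/2)^6 = 2^{1 − 6} = 1/32.
By linearity of expectation: E[X] = C(46, 4) · 2^{1 − 6} = 163185 · 1/32 = 163185/32.
Numerically: E[X] ≈ 5099.531250.

E[X] = C(46,4)·2^(1−C(4,2)) = 163185/32 ≈ 5099.531250.


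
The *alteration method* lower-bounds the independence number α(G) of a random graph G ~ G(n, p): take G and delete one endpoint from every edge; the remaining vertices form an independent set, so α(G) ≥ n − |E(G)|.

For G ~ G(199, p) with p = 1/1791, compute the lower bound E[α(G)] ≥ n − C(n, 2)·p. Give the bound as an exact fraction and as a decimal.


E[|E(G)|] = C(199, 2)·p = 19701 · (1/1791) = 11.
E[α(G)] ≥ n − E[|E(G)|] = 199 − 11 = 188.
Numerically: ≈ 188.000000.
(This is only a lower bound; the true E[α(G)] may be larger.)

E[α(G)] ≥ 188 ≈ 188.000000.


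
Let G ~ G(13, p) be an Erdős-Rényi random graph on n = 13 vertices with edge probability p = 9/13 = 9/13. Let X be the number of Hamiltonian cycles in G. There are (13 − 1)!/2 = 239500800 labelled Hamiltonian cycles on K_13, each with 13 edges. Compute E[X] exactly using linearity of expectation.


K_13 has (13 − 1)!/2 = 239500800 labelled Hamiltonian cycles.
For each such Hamiltonian cycle H, let X_H = 1 if all 13 edges of H are present in G. Then P[X_H = 1] = p^{13} = (9/13)^{13} = 2541865828329/302875106592253.
By linearity of expectation: E[X] = Σ_H E[X_H] = 239500800 · p^{13} = 239500800 · 2541865828329/302875106592253 = 608778899377458163200/302875106592253.
Numerically: E[X] ≈ 2.01e+06.

E[X] = 239500800 · (9/13)^{13} = 608778899377458163200/302875106592253 ≈ 2.01e+06.


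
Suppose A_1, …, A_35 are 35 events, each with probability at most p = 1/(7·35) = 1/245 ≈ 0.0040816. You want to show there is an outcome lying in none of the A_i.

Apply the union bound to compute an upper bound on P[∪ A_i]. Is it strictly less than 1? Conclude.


Union bound: P[∪_{i=1}^{35} A_i] ≤ Σ_i P[A_i] ≤ 35·p = 35·(1/245) = 1/7.
Numerically: 1/7 ≈ 0.1428571.
Is 1/7 < 1? YES.
Since P[∪ A_i] ≤ 1/7 < 1, the complement has P[∩ A_i^c] ≥ 1 − 1/7 = 6/7 > 0, so some outcome avoids every A_i.

35·p = 1/7 ≈ 0.1428571; existence CERTIFIED by the union bound.


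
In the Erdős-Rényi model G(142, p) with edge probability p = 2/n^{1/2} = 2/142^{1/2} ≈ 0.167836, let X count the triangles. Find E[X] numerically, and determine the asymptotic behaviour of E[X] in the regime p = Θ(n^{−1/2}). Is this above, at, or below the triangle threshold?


Number of potential triangles: C(142, 3) = 467180.
Each occurs with probability p³ ≈ (0.167836)³ ≈ 4.72778230e-03.
By linearity: E[X] = C(142, 3)·p³ ≈ 467180 · 4.72778230e-03 ≈ 2208.725335.
Since α = 1/2 < 1, p = c/n^{1/2} ≫ 1/n is above the triangle threshold p ~ 1/n. Asymptotically E[X] ~ (c³/6)·n^{3(1−α)} = (2³/6)·n^{1.5} → ∞; triangles are abundant w.h.p.

E[X] ≈ 2208.725335; in regime p = Θ(1/n^{1/2}) E[X] diverges (above the triangle threshold p ~ 1/n).


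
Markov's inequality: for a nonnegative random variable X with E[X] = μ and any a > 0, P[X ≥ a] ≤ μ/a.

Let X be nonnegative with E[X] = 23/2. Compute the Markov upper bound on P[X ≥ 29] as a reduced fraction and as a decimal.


μ = E[X] = 23/2, a = 29.
Markov: P[X ≥ 29] ≤ μ/a = (23/2)/29 = 23/58.
Numerically: ≈ 0.3966.
(Since a = 29 > μ = 11.5000, the bound 23/58 is < 1 and informative.)

P[X ≥ 29] ≤ 23/58 ≈ 0.3966.


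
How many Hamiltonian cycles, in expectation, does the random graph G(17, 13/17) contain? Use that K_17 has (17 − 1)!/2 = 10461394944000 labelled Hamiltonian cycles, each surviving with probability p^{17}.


K_17 has (17 − 1)!/2 = 10461394944000 labelled Hamiltonian cycles.
For each such Hamiltonian cycle H, let X_H = 1 if all 17 edges of H are present in G. Then P[X_H = 1] = p^{17} = (13/17)^{17} = 8650415919381337933/827240261886336764177.
By linearity: E[X] = Σ_H E[X_H] = 10461394944000 · p^{17} = 10461394944000 · 8650415919381337933/827240261886336764177 = 90495417362513040260241610752000/827240261886336764177.
Numerically: E[X] ≈ 1.094e+11.

E[X] = 10461394944000 · (13/17)^{17} = 90495417362513040260241610752000/827240261886336764177 ≈ 1.094e+11.


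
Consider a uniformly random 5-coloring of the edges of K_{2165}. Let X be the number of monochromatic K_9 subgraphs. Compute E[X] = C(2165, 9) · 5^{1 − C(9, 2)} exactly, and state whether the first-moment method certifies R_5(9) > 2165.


E[X] = C(2165, 9) · 5^{1 − 36} = 2832220612024886803272630 · 5^{−35} = 2832220612024886803272630/2910383045673370361328125.
As a reduced fraction: E[X] = 566444122404977360654526/582076609134674072265625 ≈ 0.973144.
Is E[X] < 1? YES.
Since E[X] < 1, there exists a 5-coloring of K_{2165} with no monochromatic K_9; hence R_5(9) > 2165.

E[X] = 566444122404977360654526/582076609134674072265625 ≈ 0.973144; E[X] < 1, so R_5(9) > 2165.


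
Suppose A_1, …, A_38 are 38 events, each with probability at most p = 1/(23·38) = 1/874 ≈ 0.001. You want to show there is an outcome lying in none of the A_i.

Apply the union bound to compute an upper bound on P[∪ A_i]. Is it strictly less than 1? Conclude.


Union bound: P[∪_{i=1}^{38} A_i] ≤ Σ_i P[A_i] ≤ 38·p = 38·(1/874) = 1/23.
Numerically: 1/23 ≈ 0.043.
Is 1/23 < 1? YES.
Since P[∪ A_i] ≤ 1/23 < 1, the complement has P[∩ A_i^c] ≥ 1 − 1/23 = 22/23 > 0, so some outcome avoids every A_i.

38·p = 1/23 ≈ 0.043; existence CERTIFIED by the union bound.


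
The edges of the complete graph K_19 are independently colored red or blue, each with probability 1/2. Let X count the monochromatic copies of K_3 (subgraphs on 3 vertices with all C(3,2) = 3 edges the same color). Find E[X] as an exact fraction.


Let X = Σ_S X_S over the C(19, 3) = 969 subsets S of size 3, where X_S = 1 if the K_3 on S is monochromatic.
For a fixed S, the K_3 on S has C(3, 2) = 3 edges. P[all 3 edges red] = (1/2)^3, and likewise for blue, so P[monochromatic] = 2·(1/2)^3 = 2^{1 − 3} = 1/4.
By linearity: E[X] = C(19, 3) · 2^{1 − 3} = 969 · 1/4 = 969/4.
Numerically: E[X] ≈ 242.2500.

E[X] = C(19,3)·2^(1−C(3,2)) = 969/4 ≈ 242.2500.


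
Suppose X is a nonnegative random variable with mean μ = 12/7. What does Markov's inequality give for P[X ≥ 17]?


μ = E[X] = 12/7, a = 17.
Markov: P[X ≥ 17] ≤ μ/a = (12/7)/17 = 12/119.
Numerically: ≈ 0.10084.
(Since a = 17 > μ = 1.71429, the bound 12/119 is < 1 and informative.)

P[X ≥ 17] ≤ 12/119 ≈ 0.10084.


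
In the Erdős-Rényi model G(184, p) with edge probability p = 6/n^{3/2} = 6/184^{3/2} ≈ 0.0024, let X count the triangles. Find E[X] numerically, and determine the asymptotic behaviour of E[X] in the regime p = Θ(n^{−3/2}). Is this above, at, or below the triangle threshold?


Number of potential triangles: C(184, 3) = 1021384.
Each occurs with probability p³ ≈ (0.0024)³ ≈ 1.38923e-08.
By linearity: E[X] = C(184, 3)·p³ ≈ 1021384 · 1.38923e-08 ≈ 0.014.
Since α = 3/2 > 1, p = c/n^{3/2} = o(1/n) is below the triangle threshold p ~ 1/n. Asymptotically E[X] ~ (c³/6)·n^{3(1−α)} = (6³/6)·n^{-1.5} → 0, so by Markov's inequality G has no triangles w.h.p.

E[X] ≈ 0.014; in regime p = Θ(1/n^{3/2}) E[X] tends to 0 (below the triangle threshold p ~ 1/n).


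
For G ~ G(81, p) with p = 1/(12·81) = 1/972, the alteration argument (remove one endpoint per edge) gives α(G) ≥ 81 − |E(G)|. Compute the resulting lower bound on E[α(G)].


E[|E(G)|] = C(81, 2)·p = 3240 · (1/972) = 10/3.
E[α(G)] ≥ n − E[|E(G)|] = 81 − 10/3 = 233/3.
Numerically: ≈ 77.667.
(This is only a lower bound; the true E[α(G)] may be larger.)

E[α(G)] ≥ 233/3 ≈ 77.667.


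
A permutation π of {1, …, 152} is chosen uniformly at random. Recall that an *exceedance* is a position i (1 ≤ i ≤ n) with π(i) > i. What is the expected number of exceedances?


Write X = Σ_{i=1}^{152} X_i, where X_i = 1_{π(i) > i}.
For each fixed i, π(i) is uniform over {1, …, 152} (marginal of a uniform permutation), so P[π(i) > i] = (n − i)/n. Summing: Σ_{i=1}^{152} (n − i)/n = (0 + 1 + … + 151)/152 = 152(152 − 1)/(2·152) = (152 − 1)/2.
Hence E[X] = Σ_{i=1}^{152} (152 − i)/152 = 151/2 ≈ 75.5000.

E[X] = 151/2 = 75.5000.


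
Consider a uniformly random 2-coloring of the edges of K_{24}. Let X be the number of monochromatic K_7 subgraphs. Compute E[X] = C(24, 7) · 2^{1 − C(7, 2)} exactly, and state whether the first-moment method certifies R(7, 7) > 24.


E[X] = C(24, 7) · 2^{1 − 21} = 346104 · 2^{−20} = 346104/1048576.
As a reduced fraction: E[X] = 43263/131072 ≈ 0.330070.
Is E[X] < 1? YES.
Since E[X] < 1, there exists a 2-coloring of K_{24} with no monochromatic K_7; hence R(7, 7) > 24.

E[X] = 43263/131072 ≈ 0.330070; E[X] < 1, so R(7, 7) > 24.


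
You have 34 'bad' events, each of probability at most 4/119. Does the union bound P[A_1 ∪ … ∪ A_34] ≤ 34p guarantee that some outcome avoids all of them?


Union bound: P[∪_{i=1}^{34} A_i] ≤ Σ_i P[A_i] ≤ 34·p = 34·(4/119) = 8/7.
Numerically: 8/7 ≈ 1.1429.
Is 8/7 < 1? NO.
Since the bound 8/7 is ≥ 1, the union bound is uninformative here; it does NOT by itself certify existence.

34·p = 8/7 ≈ 1.1429; existence NOT certified by the union bound.


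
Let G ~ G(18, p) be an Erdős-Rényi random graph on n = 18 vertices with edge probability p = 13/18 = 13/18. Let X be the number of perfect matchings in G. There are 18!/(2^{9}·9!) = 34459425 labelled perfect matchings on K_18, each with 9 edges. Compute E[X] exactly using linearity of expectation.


K_18 has 18!/(2^{9}·9!) = 34459425 labelled perfect matchings.
For each such perfect matching H, let X_H = 1 if all 9 edges of H are present in G. Then P[X_H = 1] = p^{9} = (13/18)^{9} = 10604499373/198359290368.
By linearity of expectation: E[X] = Σ_H E[X_H] = 34459425 · p^{9} = 34459425 · 10604499373/198359290368 = 4511419145758525/2448880128.
Numerically: E[X] ≈ 1.84e+06.

E[X] = 34459425 · (13/18)^{9} = 4511419145758525/2448880128 ≈ 1.84e+06.


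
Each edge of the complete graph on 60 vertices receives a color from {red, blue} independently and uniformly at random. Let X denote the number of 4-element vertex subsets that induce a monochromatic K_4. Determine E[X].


Let X = Σ_S X_S over the C(60, 4) = 487635 subsets S of size 4, where X_S = 1 if the K_4 on S is monochromatic.
For a fixed S, the K_4 on S has C(4, 2) = 6 edges. P[all 6 edges red] = (1/2)^6, and likewise for blue, so P[monochromatic] = 2·(1/2)^6 = 2^{1 − 6} = 1/32.
By linearity: E[X] = C(60, 4) · 2^{1 − 6} = 487635 · 1/32 = 487635/32.
Numerically: E[X] ≈ 15238.5938.

E[X] = C(60,4)·2^(1−C(4,2)) = 487635/32 ≈ 15238.5938.


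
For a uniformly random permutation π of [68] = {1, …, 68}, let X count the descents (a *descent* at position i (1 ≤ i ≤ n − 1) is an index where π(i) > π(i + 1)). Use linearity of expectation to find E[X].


Write X = Σ X_I over i = 1, …, 67, with X_I the indicator of one descent.
There are 67 indicators.
For each fixed i, the pair (π(i), π(i+1)) is a uniformly random ordered pair of distinct values from {1, …, 68}; by symmetry P[π(i) > π(i+1)] = 1/2.
By linearity: E[X] = 67 · (1/2) = (68 − 1) · (1/2) = 67/2 ≈ 33.50000.

E[X] = 67/2 = 33.50000.


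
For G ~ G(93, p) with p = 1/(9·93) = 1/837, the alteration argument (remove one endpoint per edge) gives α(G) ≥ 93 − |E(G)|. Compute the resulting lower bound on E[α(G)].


E[|E(G)|] = C(93, 2)·p = 4278 · (1/837) = 46/9.
E[α(G)] ≥ n − E[|E(G)|] = 93 − 46/9 = 791/9.
Numerically: ≈ 87.888889.
(This is only a lower bound; the true E[α(G)] may be larger.)

E[α(G)] ≥ 791/9 ≈ 87.888889.


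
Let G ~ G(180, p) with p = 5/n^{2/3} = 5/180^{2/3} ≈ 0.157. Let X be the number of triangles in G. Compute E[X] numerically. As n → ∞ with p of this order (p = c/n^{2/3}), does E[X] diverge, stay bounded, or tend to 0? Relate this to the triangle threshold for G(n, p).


Number of potential triangles: C(180, 3) = 955860.
Each occurs with probability p³ ≈ (0.157)³ ≈ 3.85802e-03.
By linearity: E[X] = C(180, 3)·p³ ≈ 955860 · 3.85802e-03 ≈ 3687.731.
Since α = 2/3 < 1, p = c/n^{2/3} ≫ 1/n is above the triangle threshold p ~ 1/n. Asymptotically E[X] ~ (c³/6)·n^{3(1−α)} = (5³/6)·n^{1} → ∞; triangles are abundant w.h.p.

E[X] ≈ 3687.731; in regime p = Θ(1/n^{2/3}) E[X] diverges (above the triangle threshold p ~ 1/n).


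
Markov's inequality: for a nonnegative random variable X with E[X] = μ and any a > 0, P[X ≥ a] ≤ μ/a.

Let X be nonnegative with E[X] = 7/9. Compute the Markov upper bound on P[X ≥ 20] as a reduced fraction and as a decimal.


μ = E[X] = 7/9, a = 20.
Markov: P[X ≥ 20] ≤ μ/a = (7/9)/20 = 7/180.
Numerically: ≈ 0.03889.
(Since a = 20 > μ = 0.77778, the bound 7/180 is < 1 and informative.)

P[X ≥ 20] ≤ 7/180 ≈ 0.03889.


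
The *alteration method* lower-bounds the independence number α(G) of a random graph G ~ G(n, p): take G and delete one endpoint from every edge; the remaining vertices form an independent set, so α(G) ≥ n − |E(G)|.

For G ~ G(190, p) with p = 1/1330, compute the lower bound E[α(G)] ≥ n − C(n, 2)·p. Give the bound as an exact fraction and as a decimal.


E[|E(G)|] = C(190, 2)·p = 17955 · (1/1330) = 27/2.
E[α(G)] ≥ n − E[|E(G)|] = 190 − 27/2 = 353/2.
Numerically: ≈ 176.5000.
(This is only a lower bound; the true E[α(G)] may be larger.)

E[α(G)] ≥ 353/2 ≈ 176.5000.


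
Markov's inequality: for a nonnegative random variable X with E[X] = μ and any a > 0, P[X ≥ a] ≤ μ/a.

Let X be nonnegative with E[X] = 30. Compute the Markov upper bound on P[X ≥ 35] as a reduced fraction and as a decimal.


μ = E[X] = 30, a = 35.
Markov: P[X ≥ 35] ≤ μ/a = (30)/35 = 6/7.
Numerically: ≈ 0.857.
(Since a = 35 > μ = 30.000, the bound 6/7 is < 1 and informative.)

P[X ≥ 35] ≤ 6/7 ≈ 0.857.


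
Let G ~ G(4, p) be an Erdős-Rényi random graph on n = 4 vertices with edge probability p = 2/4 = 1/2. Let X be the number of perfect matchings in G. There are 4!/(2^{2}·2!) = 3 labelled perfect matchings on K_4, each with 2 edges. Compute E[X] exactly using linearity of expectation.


K_4 has 4!/(2^{2}·2!) = 3 labelled perfect matchings.
For each such perfect matching H, let X_H = 1 if all 2 edges of H are present in G. Then P[X_H = 1] = p^{2} = (1/2)^{2} = 1/4.
Summing the indicators: E[X] = Σ_H E[X_H] = 3 · p^{2} = 3 · 1/4 = 3/4.
Numerically: E[X] ≈ 0.75.

E[X] = 3 · (1/2)^{2} = 3/4 ≈ 0.75.


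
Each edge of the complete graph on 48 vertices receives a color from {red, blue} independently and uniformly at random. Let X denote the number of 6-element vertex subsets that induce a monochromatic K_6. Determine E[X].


Let X = Σ_S X_S over the C(48, 6) = 12271512 subsets S of size 6, where X_S = 1 if the K_6 on S is monochromatic.
For a fixed S, the K_6 on S has C(6, 2) = 15 edges. P[all 15 edges red] = (1/2)^15, and likewise for blue, so P[monochromatic] = 2·(1/2)^15 = 2^{1 − 15} = 1/16384.
By linearity of expectation: E[X] = C(48, 6) · 2^{1 − 15} = 12271512 · 1/16384 = 1533939/2048.
Numerically: E[X] ≈ 748.994.

E[X] = C(48,6)·2^(1−C(6,2)) = 1533939/2048 ≈ 748.994.


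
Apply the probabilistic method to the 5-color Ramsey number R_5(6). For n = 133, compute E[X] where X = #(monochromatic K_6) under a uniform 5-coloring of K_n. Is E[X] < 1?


E[X] = C(133, 6) · 5^{1 − 15} = 6856577728 · 5^{−14} = 6856577728/6103515625.
As a reduced fraction: E[X] = 6856577728/6103515625 ≈ 1.123.
Is E[X] < 1? NO.
Since E[X] ≥ 1, the first-moment bound is inconclusive at n = 133; it does NOT by itself certify R_5(6) > 133.

E[X] = 6856577728/6103515625 ≈ 1.123; E[X] ≥ 1; first-moment method inconclusive here.


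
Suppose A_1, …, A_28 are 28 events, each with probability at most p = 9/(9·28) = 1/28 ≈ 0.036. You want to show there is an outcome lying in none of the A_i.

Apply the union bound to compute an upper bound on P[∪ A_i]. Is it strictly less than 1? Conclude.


Union bound: P[∪_{i=1}^{28} A_i] ≤ Σ_i P[A_i] ≤ 28·p = 28·(1/28) = 1.
Numerically: 1 ≈ 1.000.
Is 1 < 1? NO.
Since the bound 1 is ≥ 1, the union bound is uninformative here; it does NOT by itself certify existence.

28·p = 1 ≈ 1.000; existence NOT certified by the union bound.


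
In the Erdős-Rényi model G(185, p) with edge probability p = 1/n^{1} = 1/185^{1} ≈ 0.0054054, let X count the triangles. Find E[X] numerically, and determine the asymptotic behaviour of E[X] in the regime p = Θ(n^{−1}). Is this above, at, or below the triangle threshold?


Number of potential triangles: C(185, 3) = 1038220.
Each occurs with probability p³ ≈ (0.0054054)³ ≈ 1.5793734e-07.
By linearity: E[X] = C(185, 3)·p³ ≈ 1038220 · 1.5793734e-07 ≈ 0.16397.
Here α = 1, so p = 1/n is exactly at the triangle threshold p ~ 1/n. Asymptotically E[X] → c³/6 = 1³/6 = 1/6 ≈ 0.16667, a bounded constant. In this regime the triangle count is asymptotically Poisson(c³/6).

E[X] ≈ 0.16397; in regime p = Θ(1/n^{1}) E[X] stays bounded (at the triangle threshold p ~ 1/n).


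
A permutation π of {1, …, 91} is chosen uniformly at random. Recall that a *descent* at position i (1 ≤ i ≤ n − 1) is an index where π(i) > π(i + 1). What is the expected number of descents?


Write X = Σ X_I over i = 1, …, 90, with X_I the indicator of one descent.
There are 90 indicators.
For each fixed i, the pair (π(i), π(i+1)) is a uniformly random ordered pair of distinct values from {1, …, 91}; by symmetry P[π(i) > π(i+1)] = 1/2.
By linearity: E[X] = 90 · (1/2) = (91 − 1) · (1/2) = 45 ≈ 45.000.

E[X] = 45 = 45.000.


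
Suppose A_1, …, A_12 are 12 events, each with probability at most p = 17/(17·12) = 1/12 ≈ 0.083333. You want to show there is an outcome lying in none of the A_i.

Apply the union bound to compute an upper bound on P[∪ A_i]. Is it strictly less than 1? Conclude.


Union bound: P[∪_{i=1}^{12} A_i] ≤ Σ_i P[A_i] ≤ 12·p = 12·(1/12) = 1.
Numerically: 1 ≈ 1.000000.
Is 1 < 1? NO.
Since the bound 1 is ≥ 1, the union bound is uninformative here; it does NOT by itself certify existence.

12·p = 1 ≈ 1.000000; existence NOT certified by the union bound.


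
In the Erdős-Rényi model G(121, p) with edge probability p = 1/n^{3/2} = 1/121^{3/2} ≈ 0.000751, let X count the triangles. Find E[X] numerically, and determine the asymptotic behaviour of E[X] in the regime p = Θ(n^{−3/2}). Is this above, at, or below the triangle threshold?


Number of potential triangles: C(121, 3) = 287980.
Each occurs with probability p³ ≈ (0.000751)³ ≈ 4.24098e-10.
By linearity: E[X] = C(121, 3)·p³ ≈ 287980 · 4.24098e-10 ≈ 0.000.
Since α = 3/2 > 1, p = c/n^{3/2} = o(1/n) is below the triangle threshold p ~ 1/n. Asymptotically E[X] ~ (c³/6)·n^{3(1−α)} = (1³/6)·n^{-1.5} → 0, so by Markov's inequality G has no triangles w.h.p.

E[X] ≈ 0.000; in regime p = Θ(1/n^{3/2}) E[X] tends to 0 (below the triangle threshold p ~ 1/n).


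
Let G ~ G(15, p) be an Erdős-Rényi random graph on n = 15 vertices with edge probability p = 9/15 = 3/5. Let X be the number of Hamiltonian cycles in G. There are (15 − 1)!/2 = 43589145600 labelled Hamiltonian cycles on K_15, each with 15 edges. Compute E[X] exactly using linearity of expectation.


K_15 has (15 − 1)!/2 = 43589145600 labelled Hamiltonian cycles.
For each such Hamiltonian cycle H, let X_H = 1 if all 15 edges of H are present in G. Then P[X_H = 1] = p^{15} = (3/5)^{15} = 14348907/30517578125.
By linearity: E[X] = Σ_H E[X_H] = 43589145600 · p^{15} = 43589145600 · 14348907/30517578125 = 25018263856954368/1220703125.
Numerically: E[X] ≈ 2.0495e+07.

E[X] = 43589145600 · (3/5)^{15} = 25018263856954368/1220703125 ≈ 2.0495e+07.


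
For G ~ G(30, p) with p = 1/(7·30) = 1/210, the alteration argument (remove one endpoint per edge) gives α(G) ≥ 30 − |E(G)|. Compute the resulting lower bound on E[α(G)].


E[|E(G)|] = C(30, 2)·p = 435 · (1/210) = 29/14.
E[α(G)] ≥ n − E[|E(G)|] = 30 − 29/14 = 391/14.
Numerically: ≈ 27.929.
(This is only a lower bound; the true E[α(G)] may be larger.)

E[α(G)] ≥ 391/14 ≈ 27.929.


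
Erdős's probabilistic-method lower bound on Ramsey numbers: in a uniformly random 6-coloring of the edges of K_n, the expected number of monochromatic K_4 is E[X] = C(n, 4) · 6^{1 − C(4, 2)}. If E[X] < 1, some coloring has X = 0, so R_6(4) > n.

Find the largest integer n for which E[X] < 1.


We need C(n, 4) · 6^{1 − 6} < 1, i.e. C(n, 4) < 6^{6 − 1} = 7776.
Check values of n near the boundary:
  n = 16: C(16, 4) = 1820; 1820 < 7776? YES
  n = 17: C(17, 4) = 2380; 2380 < 7776? YES
  n = 18: C(18, 4) = 3060; 3060 < 7776? YES
  n = 19: C(19, 4) = 3876; 3876 < 7776? YES
  n = 20: C(20, 4) = 4845; 4845 < 7776? YES
  n = 21: C(21, 4) = 5985; 5985 < 7776? YES
  n = 22: C(22, 4) = 7315; 7315 < 7776? YES
  n = 23: C(23, 4) = 8855; 8855 < 7776? NO
The largest n with C(n, 4) < 7776 is n = 22 (where E[X] = 7315/7776 ≈ 0.9407). Hence R_6(4) > 22, i.e. R_6(4) ≥ 23.

Largest n = 22; hence R_6(4) > 22.


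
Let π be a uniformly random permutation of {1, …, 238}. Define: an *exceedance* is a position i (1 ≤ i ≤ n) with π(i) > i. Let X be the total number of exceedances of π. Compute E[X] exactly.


Write X = Σ_{i=1}^{238} X_i, where X_i = 1_{π(i) > i}.
For each fixed i, π(i) is uniform over {1, …, 238} (marginal of a uniform permutation), so P[π(i) > i] = (n − i)/n. Summing: Σ_{i=1}^{238} (n − i)/n = (0 + 1 + … + 237)/238 = 238(238 − 1)/(2·238) = (238 − 1)/2.
Hence E[X] = Σ_{i=1}^{238} (238 − i)/238 = 237/2 ≈ 118.500.

E[X] = 237/2 = 118.500.


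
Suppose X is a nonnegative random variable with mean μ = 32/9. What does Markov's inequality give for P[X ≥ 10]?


μ = E[X] = 32/9, a = 10.
Markov: P[X ≥ 10] ≤ μ/a = (32/9)/10 = 16/45.
Numerically: ≈ 0.356.
(Since a = 10 > μ = 3.556, the bound 16/45 is < 1 and informative.)

P[X ≥ 10] ≤ 16/45 ≈ 0.356.


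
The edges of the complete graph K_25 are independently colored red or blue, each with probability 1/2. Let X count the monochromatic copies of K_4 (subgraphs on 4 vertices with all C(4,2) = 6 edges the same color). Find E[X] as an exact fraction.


Let X = Σ_S X_S over the C(25, 4) = 12650 subsets S of size 4, where X_S = 1 if the K_4 on S is monochromatic.
For a fixed S, the K_4 on S has C(4, 2) = 6 edges. P[all 6 edges red] = (1/2)^6, and likewise for blue, so P[monochromatic] = 2·(1/2)^6 = 2^{1 − 6} = 1/32.
Summing: E[X] = C(25, 4) · 2^{1 − 6} = 12650 · 1/32 = 6325/16.
Numerically: E[X] ≈ 395.31250.

E[X] = C(25,4)·2^(1−C(4,2)) = 6325/16 ≈ 395.31250.


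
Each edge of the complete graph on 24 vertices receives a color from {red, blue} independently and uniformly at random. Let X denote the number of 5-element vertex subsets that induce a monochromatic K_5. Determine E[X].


Let X = Σ_S X_S over the C(24, 5) = 42504 subsets S of size 5, where X_S = 1 if the K_5 on S is monochromatic.
For a fixed S, the K_5 on S has C(5, 2) = 10 edges. P[all 10 edges red] = (1/2)^10, and likewise for blue, so P[monochromatic] = 2·(1/2)^10 = 2^{1 − 10} = 1/512.
By linearity of expectation: E[X] = C(24, 5) · 2^{1 − 10} = 42504 · 1/512 = 5313/64.
Numerically: E[X] ≈ 83.015625.

E[X] = C(24,5)·2^(1−C(5,2)) = 5313/64 ≈ 83.015625.


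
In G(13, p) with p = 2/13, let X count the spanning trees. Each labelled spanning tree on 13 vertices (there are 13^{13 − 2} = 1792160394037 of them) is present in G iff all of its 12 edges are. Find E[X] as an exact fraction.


K_13 has 13^{13 − 2} = 1792160394037 labelled spanning trees.
For each such spanning tree H, let X_H = 1 if all 12 edges of H are present in G. Then P[X_H = 1] = p^{12} = (2/13)^{12} = 4096/23298085122481.
By linearity: E[X] = Σ_H E[X_H] = 1792160394037 · p^{12} = 1792160394037 · 4096/23298085122481 = 4096/13.
Numerically: E[X] ≈ 315.077.

E[X] = 1792160394037 · (2/13)^{12} = 4096/13 ≈ 315.077.


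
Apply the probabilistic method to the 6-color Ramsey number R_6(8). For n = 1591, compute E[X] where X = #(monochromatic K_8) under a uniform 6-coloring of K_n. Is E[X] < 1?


E[X] = C(1591, 8) · 6^{1 − 28} = 1000427749141189953870 · 6^{−27} = 1000427749141189953870/1023490369077469249536.
As a reduced fraction: E[X] = 55579319396732775215/56860576059859402752 ≈ 0.977.
Is E[X] < 1? YES.
Since E[X] < 1, there exists a 6-coloring of K_{1591} with no monochromatic K_8; hence R_6(8) > 1591.

E[X] = 55579319396732775215/56860576059859402752 ≈ 0.977; E[X] < 1, so R_6(8) > 1591.


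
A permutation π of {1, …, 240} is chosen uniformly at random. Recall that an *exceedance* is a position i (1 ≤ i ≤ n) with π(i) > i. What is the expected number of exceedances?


Write X = Σ_{i=1}^{240} X_i, where X_i = 1_{π(i) > i}.
For each fixed i, π(i) is uniform over {1, …, 240} (marginal of a uniform permutation), so P[π(i) > i] = (n − i)/n. Summing: Σ_{i=1}^{240} (n − i)/n = (0 + 1 + … + 239)/240 = 240(240 − 1)/(2·240) = (240 − 1)/2.
Hence E[X] = Σ_{i=1}^{240} (240 − i)/240 = 239/2 ≈ 119.500.

E[X] = 239/2 = 119.500.


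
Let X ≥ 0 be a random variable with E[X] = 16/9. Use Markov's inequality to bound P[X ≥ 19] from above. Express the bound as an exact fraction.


μ = E[X] = 16/9, a = 19.
Markov: P[X ≥ 19] ≤ μ/a = (16/9)/19 = 16/171.
Numerically: ≈ 0.09357.
(Since a = 19 > μ = 1.77778, the bound 16/171 is < 1 and informative.)

P[X ≥ 19] ≤ 16/171 ≈ 0.09357.


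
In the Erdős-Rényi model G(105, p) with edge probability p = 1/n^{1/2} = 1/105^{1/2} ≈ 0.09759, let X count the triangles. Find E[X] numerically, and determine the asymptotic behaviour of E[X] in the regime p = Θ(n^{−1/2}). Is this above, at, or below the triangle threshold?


Number of potential triangles: C(105, 3) = 187460.
Each occurs with probability p³ ≈ (0.09759)³ ≈ 9.294286e-04.
By linearity: E[X] = C(105, 3)·p³ ≈ 187460 · 9.294286e-04 ≈ 174.2307.
Since α = 1/2 < 1, p = c/n^{1/2} ≫ 1/n is above the triangle threshold p ~ 1/n. Asymptotically E[X] ~ (c³/6)·n^{3(1−α)} = (1³/6)·n^{1.5} → ∞; triangles are abundant w.h.p.

E[X] ≈ 174.2307; in regime p = Θ(1/n^{1/2}) E[X] diverges (above the triangle threshold p ~ 1/n).


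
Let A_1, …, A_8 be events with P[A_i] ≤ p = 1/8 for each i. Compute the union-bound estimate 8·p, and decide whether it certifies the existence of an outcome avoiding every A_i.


Union bound: P[∪_{i=1}^{8} A_i] ≤ Σ_i P[A_i] ≤ 8·p = 8·(1/8) = 1.
Numerically: 1 ≈ 1.0000.
Is 1 < 1? NO.
Since the bound 1 is ≥ 1, the union bound is uninformative here; it does NOT by itself certify existence.

8·p = 1 ≈ 1.0000; existence NOT certified by the union bound.


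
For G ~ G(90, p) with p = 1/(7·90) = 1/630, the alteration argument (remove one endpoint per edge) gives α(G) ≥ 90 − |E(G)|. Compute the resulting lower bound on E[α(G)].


E[|E(G)|] = C(90, 2)·p = 4005 · (1/630) = 89/14.
E[α(G)] ≥ n − E[|E(G)|] = 90 − 89/14 = 1171/14.
Numerically: ≈ 83.643.
(This is only a lower bound; the true E[α(G)] may be larger.)

E[α(G)] ≥ 1171/14 ≈ 83.643.


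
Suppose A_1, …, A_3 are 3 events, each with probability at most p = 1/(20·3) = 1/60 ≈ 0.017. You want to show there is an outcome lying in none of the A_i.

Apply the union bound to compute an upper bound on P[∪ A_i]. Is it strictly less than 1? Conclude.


Union bound: P[∪_{i=1}^{3} A_i] ≤ Σ_i P[A_i] ≤ 3·p = 3·(1/60) = 1/20.
Numerically: 1/20 ≈ 0.050.
Is 1/20 < 1? YES.
Since P[∪ A_i] ≤ 1/20 < 1, the complement has P[∩ A_i^c] ≥ 1 − 1/20 = 19/20 > 0, so some outcome avoids every A_i.

3·p = 1/20 ≈ 0.050; existence CERTIFIED by the union bound.


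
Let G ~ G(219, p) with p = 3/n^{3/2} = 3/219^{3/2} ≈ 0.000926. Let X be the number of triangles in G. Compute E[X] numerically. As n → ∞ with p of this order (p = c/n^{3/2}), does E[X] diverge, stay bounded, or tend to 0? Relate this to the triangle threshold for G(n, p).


Number of potential triangles: C(219, 3) = 1726669.
Each occurs with probability p³ ≈ (0.000926)³ ≈ 7.93168e-10.
By linearity: E[X] = C(219, 3)·p³ ≈ 1726669 · 7.93168e-10 ≈ 0.001.
Since α = 3/2 > 1, p = c/n^{3/2} = o(1/n) is below the triangle threshold p ~ 1/n. Asymptotically E[X] ~ (c³/6)·n^{3(1−α)} = (3³/6)·n^{-1.5} → 0, so by Markov's inequality G has no triangles w.h.p.

E[X] ≈ 0.001; in regime p = Θ(1/n^{3/2}) E[X] tends to 0 (below the triangle threshold p ~ 1/n).


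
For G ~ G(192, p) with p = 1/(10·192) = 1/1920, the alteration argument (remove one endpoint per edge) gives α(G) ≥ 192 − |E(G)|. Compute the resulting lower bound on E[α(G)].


E[|E(G)|] = C(192, 2)·p = 18336 · (1/1920) = 191/20.
E[α(G)] ≥ n − E[|E(G)|] = 192 − 191/20 = 3649/20.
Numerically: ≈ 182.45000.
(This is only a lower bound; the true E[α(G)] may be larger.)

E[α(G)] ≥ 3649/20 ≈ 182.45000.


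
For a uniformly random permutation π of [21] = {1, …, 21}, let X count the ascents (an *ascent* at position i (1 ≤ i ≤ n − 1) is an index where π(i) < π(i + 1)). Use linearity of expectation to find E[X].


Write X = Σ X_I over i = 1, …, 20, with X_I the indicator of one ascent.
There are 20 indicators.
For each fixed i, the pair (π(i), π(i+1)) is a uniformly random ordered pair of distinct values from {1, …, 21}; by symmetry P[π(i) < π(i+1)] = 1/2.
By linearity: E[X] = 20 · (1/2) = (21 − 1) · (1/2) = 10 ≈ 10.000000.

E[X] = 10 = 10.000000.


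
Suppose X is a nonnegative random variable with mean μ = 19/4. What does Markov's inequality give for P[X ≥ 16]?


μ = E[X] = 19/4, a = 16.
Markov: P[X ≥ 16] ≤ μ/a = (19/4)/16 = 19/64.
Numerically: ≈ 0.2969.
(Since a = 16 > μ = 4.7500, the bound 19/64 is < 1 and informative.)

P[X ≥ 16] ≤ 19/64 ≈ 0.2969.


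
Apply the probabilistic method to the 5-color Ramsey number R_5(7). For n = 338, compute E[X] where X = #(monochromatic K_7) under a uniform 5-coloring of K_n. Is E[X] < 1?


E[X] = C(338, 7) · 5^{1 − 21} = 93935323022736 · 5^{−20} = 93935323022736/95367431640625.
As a reduced fraction: E[X] = 93935323022736/95367431640625 ≈ 0.9849833.
Is E[X] < 1? YES.
Since E[X] < 1, there exists a 5-coloring of K_{338} with no monochromatic K_7; hence R_5(7) > 338.

E[X] = 93935323022736/95367431640625 ≈ 0.9849833; E[X] < 1, so R_5(7) > 338.


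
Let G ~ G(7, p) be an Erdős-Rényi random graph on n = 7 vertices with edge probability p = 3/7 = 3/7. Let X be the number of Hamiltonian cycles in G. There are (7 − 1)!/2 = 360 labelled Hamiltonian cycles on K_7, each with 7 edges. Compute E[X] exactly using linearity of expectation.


K_7 has (7 − 1)!/2 = 360 labelled Hamiltonian cycles.
For each such Hamiltonian cycle H, let X_H = 1 if all 7 edges of H are present in G. Then P[X_H = 1] = p^{7} = (3/7)^{7} = 2187/823543.
By linearity of expectation: E[X] = Σ_H E[X_H] = 360 · p^{7} = 360 · 2187/823543 = 787320/823543.
Numerically: E[X] ≈ 0.956016.

E[X] = 360 · (3/7)^{7} = 787320/823543 ≈ 0.956016.


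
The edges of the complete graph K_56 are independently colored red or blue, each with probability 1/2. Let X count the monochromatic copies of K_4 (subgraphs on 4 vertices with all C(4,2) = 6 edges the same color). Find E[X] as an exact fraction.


Let X = Σ_S X_S over the C(56, 4) = 367290 subsets S of size 4, where X_S = 1 if the K_4 on S is monochromatic.
For a fixed S, the K_4 on S has C(4, 2) = 6 edges. P[all 6 edges red] = (1/2)^6, and likewise for blue, so P[monochromatic] = 2·(1/2)^6 = 2^{1 − 6} = 1/32.
By linearity: E[X] = C(56, 4) · 2^{1 − 6} = 367290 · 1/32 = 183645/16.
Numerically: E[X] ≈ 11477.812.

E[X] = C(56,4)·2^(1−C(4,2)) = 183645/16 ≈ 11477.812.


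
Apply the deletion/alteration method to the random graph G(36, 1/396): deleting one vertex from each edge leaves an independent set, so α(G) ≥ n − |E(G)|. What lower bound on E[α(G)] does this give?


E[|E(G)|] = C(36, 2)·p = 630 · (1/396) = 35/22.
E[α(G)] ≥ n − E[|E(G)|] = 36 − 35/22 = 757/22.
Numerically: ≈ 34.4091.
(This is only a lower bound; the true E[α(G)] may be larger.)

E[α(G)] ≥ 757/22 ≈ 34.4091.


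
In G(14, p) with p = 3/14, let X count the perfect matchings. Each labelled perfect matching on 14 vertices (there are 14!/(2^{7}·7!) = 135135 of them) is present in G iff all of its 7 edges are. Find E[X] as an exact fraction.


K_14 has 14!/(2^{7}·7!) = 135135 labelled perfect matchings.
For each such perfect matching H, let X_H = 1 if all 7 edges of H are present in G. Then P[X_H = 1] = p^{7} = (3/14)^{7} = 2187/105413504.
Summing the indicators: E[X] = Σ_H E[X_H] = 135135 · p^{7} = 135135 · 2187/105413504 = 42220035/15059072.
Numerically: E[X] ≈ 2.8.

E[X] = 135135 · (3/14)^{7} = 42220035/15059072 ≈ 2.8.
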